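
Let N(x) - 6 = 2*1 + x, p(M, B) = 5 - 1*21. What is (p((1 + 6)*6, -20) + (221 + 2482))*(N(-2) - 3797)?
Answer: -10186417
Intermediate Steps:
p(M, B) = -16 (p(M, B) = 5 - 21 = -16)
N(x) = 8 + x (N(x) = 6 + (2*1 + x) = 6 + (2 + x) = 8 + x)
(p((1 + 6)*6, -20) + (221 + 2482))*(N(-2) - 3797) = (-16 + (221 + 2482))*((8 - 2) - 3797) = (-16 + 2703)*(6 - 3797) = 2687*(-3791) = -10186417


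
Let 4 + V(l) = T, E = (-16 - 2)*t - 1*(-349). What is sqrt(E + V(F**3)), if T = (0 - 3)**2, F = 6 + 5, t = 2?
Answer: sqrt(318) ≈ 17.833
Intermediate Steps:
F = 11
E = 313 (E = (-16 - 2)*2 - 1*(-349) = -18*2 + 349 = -36 + 349 = 313)
T = 9 (T = (-3)**2 = 9)
V(l) = 5 (V(l) = -4 + 9 = 5)
sqrt(E + V(F**3)) = sqrt(313 + 5) = sqrt(318)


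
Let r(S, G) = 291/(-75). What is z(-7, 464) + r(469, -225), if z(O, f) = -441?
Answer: -11122/25 ≈ -444.88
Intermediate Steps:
r(S, G) = -97/25 (r(S, G) = 291*(-1/75) = -97/25)
z(-7, 464) + r(469, -225) = -441 - 97/25 = -11122/25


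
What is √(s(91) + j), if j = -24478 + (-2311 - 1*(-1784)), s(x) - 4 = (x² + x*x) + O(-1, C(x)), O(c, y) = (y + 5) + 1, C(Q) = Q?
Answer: I*√8342 ≈ 91.335*I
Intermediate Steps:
O(c, y) = 6 + y (O(c, y) = (5 + y) + 1 = 6 + y)
s(x) = 10 + x + 2*x² (s(x) = 4 + ((x² + x*x) + (6 + x)) = 4 + ((x² + x²) + (6 + x)) = 4 + (2*x² + (6 + x)) = 4 + (6 + x + 2*x²) = 10 + x + 2*x²)
j = -25005 (j = -24478 + (-2311 + 1784) = -24478 - 527 = -25005)
√(s(91) + j) = √((10 + 91 + 2*91²) - 25005) = √((10 + 91 + 2*8281) - 25005) = √((10 + 91 + 16562) - 25005) = √(16663 - 25005) = √(-8342) = I*√8342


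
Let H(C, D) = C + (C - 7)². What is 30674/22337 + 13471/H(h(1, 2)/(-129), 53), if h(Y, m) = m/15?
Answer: 161753282804723/585603828749 ≈ 276.22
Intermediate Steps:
h(Y, m) = m/15 (h(Y, m) = m*(1/15) = m/15)
H(C, D) = C + (-7 + C)²
30674/22337 + 13471/H(h(1, 2)/(-129), 53) = 30674/22337 + 13471/(((1/15)*2)/(-129) + (-7 + ((1/15)*2)/(-129))²) = 30674*(1/22337) + 13471/((2/15)*(-1/129) + (-7 + (2/15)*(-1/129))²) = 4382/3191 + 13471/(-2/1935 + (-7 - 2/1935)²) = 4382/3191 + 13471/(-2/1935 + (-13547/1935)²) = 4382/3191 + 13471/(-2/1935 + 183521209/3744225) = 4382/3191 + 13471/(183517339/3744225) = 4382/3191 + 13471*(3744225/183517339) = 4382/3191 + 50438454975/183517339 = 161753282804723/585603828749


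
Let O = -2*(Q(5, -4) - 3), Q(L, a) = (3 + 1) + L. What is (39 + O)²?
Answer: 729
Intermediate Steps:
Q(L, a) = 4 + L
O = -12 (O = -2*((4 + 5) - 3) = -2*(9 - 3) = -2*6 = -12)
(39 + O)² = (39 - 12)² = 27² = 729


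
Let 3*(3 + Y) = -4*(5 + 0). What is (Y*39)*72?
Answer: -27144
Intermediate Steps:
Y = -29/3 (Y = -3 + (-4*(5 + 0))/3 = -3 + (-4*5)/3 = -3 + (⅓)*(-20) = -3 - 20/3 = -29/3 ≈ -9.6667)
(Y*39)*72 = -29/3*39*72 = -377*72 = -27144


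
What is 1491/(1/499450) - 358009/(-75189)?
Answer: 55991741118559/75189 ≈ 7.4468e+8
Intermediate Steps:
1491/(1/499450) - 358009/(-75189) = 1491/(1/499450) - 358009*(-1/75189) = 1491*499450 + 358009/75189 = 744679950 + 358009/75189 = 55991741118559/75189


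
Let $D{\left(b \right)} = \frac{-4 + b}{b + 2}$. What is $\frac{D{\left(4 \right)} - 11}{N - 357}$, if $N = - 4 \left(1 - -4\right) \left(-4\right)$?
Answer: $\frac{11}{277} \approx 0.039711$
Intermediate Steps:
$N = 80$ ($N = - 4 \left(1 + 4\right) \left(-4\right) = \left(-4\right) 5 \left(-4\right) = \left(-20\right) \left(-4\right) = 80$)
$D{\left(b \right)} = \frac{-4 + b}{2 + b}$
$\frac{D{\left(4 \right)} - 11}{N - 357} = \frac{\frac{-4 + 4}{2 + 4} - 11}{80 - 357} = \frac{\frac{1}{6} \cdot 0 - 11}{-277} = \left(\frac{1}{6} \cdot 0 - 11\right) \left(- \frac{1}{277}\right) = \left(0 - 11\right) \left(- \frac{1}{277}\right) = \left(-11\right) \left(- \frac{1}{277}\right) = \frac{11}{277}$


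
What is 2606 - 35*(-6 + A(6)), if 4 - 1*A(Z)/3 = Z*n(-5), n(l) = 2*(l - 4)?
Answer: -8944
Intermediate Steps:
n(l) = -8 + 2*l (n(l) = 2*(-4 + l) = -8 + 2*l)
A(Z) = 12 + 54*Z (A(Z) = 12 - 3*Z*(-8 + 2*(-5)) = 12 - 3*Z*(-8 - 10) = 12 - 3*Z*(-18) = 12 - (-54)*Z = 12 + 54*Z)
2606 - 35*(-6 + A(6)) = 2606 - 35*(-6 + (12 + 54*6)) = 2606 - 35*(-6 + (12 + 324)) = 2606 - 35*(-6 + 336) = 2606 - 35*330 = 2606 - 1*11550 = 2606 - 11550 = -8944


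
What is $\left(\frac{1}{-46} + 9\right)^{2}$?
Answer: $\frac{170569}{2116} \approx 80.609$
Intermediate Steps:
$\left(\frac{1}{-46} + 9\right)^{2} = \left(- \frac{1}{46} + 9\right)^{2} = \left(\frac{413}{46}\right)^{2} = \frac{170569}{2116}$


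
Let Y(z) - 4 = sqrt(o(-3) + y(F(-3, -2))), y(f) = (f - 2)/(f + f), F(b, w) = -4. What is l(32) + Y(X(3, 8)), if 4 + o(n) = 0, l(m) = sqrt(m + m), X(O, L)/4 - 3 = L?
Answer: 12 + I*sqrt(13)/2 ≈ 12.0 + 1.8028*I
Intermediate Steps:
X(O, L) = 12 + 4*L
y(f) = (-2 + f)/(2*f) (y(f) = (-2 + f)/((2*f)) = (-2 + f)*(1/(2*f)) = (-2 + f)/(2*f))
l(m) = sqrt(2)*sqrt(m) (l(m) = sqrt(2*m) = sqrt(2)*sqrt(m))
o(n) = -4 (o(n) = -4 + 0 = -4)
Y(z) = 4 + I*sqrt(13)/2 (Y(z) = 4 + sqrt(-4 + (1/2)*(-2 - 4)/(-4)) = 4 + sqrt(-4 + (1/2)*(-1/4)*(-6)) = 4 + sqrt(-4 + 3/4) = 4 + sqrt(-13/4) = 4 + I*sqrt(13)/2)
l(32) + Y(X(3, 8)) = sqrt(2)*sqrt(32) + (4 + I*sqrt(13)/2) = sqrt(2)*(4*sqrt(2)) + (4 + I*sqrt(13)/2) = 8 + (4 + I*sqrt(13)/2) = 12 + I*sqrt(13)/2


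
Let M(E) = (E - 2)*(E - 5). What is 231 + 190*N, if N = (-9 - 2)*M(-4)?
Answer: -112629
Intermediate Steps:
M(E) = (-5 + E)*(-2 + E) (M(E) = (-2 + E)*(-5 + E) = (-5 + E)*(-2 + E))
N = -594 (N = (-9 - 2)*(10 + (-4)² - 7*(-4)) = -11*(10 + 16 + 28) = -11*54 = -594)
231 + 190*N = 231 + 190*(-594) = 231 - 112860 = -112629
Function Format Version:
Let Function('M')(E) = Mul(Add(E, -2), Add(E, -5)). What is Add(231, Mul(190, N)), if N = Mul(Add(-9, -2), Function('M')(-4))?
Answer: -112629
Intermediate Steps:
Function('M')(E) = Mul(Add(-5, E), Add(-2, E)) (Function('M')(E) = Mul(Add(-2, E), Add(-5, E)) = Mul(Add(-5, E), Add(-2, E)))
N = -594 (N = Mul(Add(-9, -2), Add(10, Pow(-4, 2), Mul(-7, -4))) = Mul(-11, Add(10, 16, 28)) = Mul(-11, 54) = -594)
Add(231, Mul(190, N)) = Add(231, Mul(190, -594)) = Add(231, -112860) = -112629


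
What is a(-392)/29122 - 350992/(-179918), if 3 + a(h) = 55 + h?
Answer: 2540104226/1309892999 ≈ 1.9392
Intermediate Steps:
a(h) = 52 + h (a(h) = -3 + (55 + h) = 52 + h)
a(-392)/29122 - 350992/(-179918) = (52 - 392)/29122 - 350992/(-179918) = -340*1/29122 - 350992*(-1/179918) = -170/14561 + 175496/89959 = 2540104226/1309892999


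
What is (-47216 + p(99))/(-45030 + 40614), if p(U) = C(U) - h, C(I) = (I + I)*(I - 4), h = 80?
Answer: 14243/2208 ≈ 6.4506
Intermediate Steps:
C(I) = 2*I*(-4 + I) (C(I) = (2*I)*(-4 + I) = 2*I*(-4 + I))
p(U) = -80 + 2*U*(-4 + U) (p(U) = 2*U*(-4 + U) - 1*80 = 2*U*(-4 + U) - 80 = -80 + 2*U*(-4 + U))
(-47216 + p(99))/(-45030 + 40614) = (-47216 + (-80 + 2*99*(-4 + 99)))/(-45030 + 40614) = (-47216 + (-80 + 2*99*95))/(-4416) = (-47216 + (-80 + 18810))*(-1/4416) = (-47216 + 18730)*(-1/4416) = -28486*(-1/4416) = 14243/2208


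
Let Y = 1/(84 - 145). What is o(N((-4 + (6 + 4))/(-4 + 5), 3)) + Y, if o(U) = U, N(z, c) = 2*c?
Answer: 365/61 ≈ 5.9836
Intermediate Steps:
Y = -1/61 (Y = 1/(-61) = -1/61 ≈ -0.016393)
o(N((-4 + (6 + 4))/(-4 + 5), 3)) + Y = 2*3 - 1/61 = 6 - 1/61 = 365/61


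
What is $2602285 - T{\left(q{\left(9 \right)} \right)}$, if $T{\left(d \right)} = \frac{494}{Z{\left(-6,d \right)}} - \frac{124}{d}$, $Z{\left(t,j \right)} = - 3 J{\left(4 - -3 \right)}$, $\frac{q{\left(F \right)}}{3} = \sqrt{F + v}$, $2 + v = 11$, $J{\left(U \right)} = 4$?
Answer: $\frac{15613957}{6} + \frac{62 \sqrt{2}}{9} \approx 2.6023 \cdot 10^{6}$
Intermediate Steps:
$v = 9$ ($v = -2 + 11 = 9$)
$q{\left(F \right)} = 3 \sqrt{9 + F}$ ($q{\left(F \right)} = 3 \sqrt{F + 9} = 3 \sqrt{9 + F}$)
$Z{\left(t,j \right)} = -12$ ($Z{\left(t,j \right)} = \left(-3\right) 4 = -12$)
$T{\left(d \right)} = - \frac{247}{6} - \frac{124}{d}$ ($T{\left(d \right)} = \frac{494}{-12} - \frac{124}{d} = 494 \left(- \frac{1}{12}\right) - \frac{124}{d} = - \frac{247}{6} - \frac{124}{d}$)
$2602285 - T{\left(q{\left(9 \right)} \right)} = 2602285 - \left(- \frac{247}{6} - \frac{124}{3 \sqrt{9 + 9}}\right) = 2602285 - \left(- \frac{247}{6} - \frac{124}{3 \sqrt{18}}\right) = 2602285 - \left(- \frac{247}{6} - \frac{124}{3 \cdot 3 \sqrt{2}}\right) = 2602285 - \left(- \frac{247}{6} - \frac{124}{9 \sqrt{2}}\right) = 2602285 - \left(- \frac{247}{6} - 124 \frac{\sqrt{2}}{18}\right) = 2602285 - \left(- \frac{247}{6} - \frac{62 \sqrt{2}}{9}\right) = 2602285 + \left(\frac{247}{6} + \frac{62 \sqrt{2}}{9}\right) = \frac{15613957}{6} + \frac{62 \sqrt{2}}{9}$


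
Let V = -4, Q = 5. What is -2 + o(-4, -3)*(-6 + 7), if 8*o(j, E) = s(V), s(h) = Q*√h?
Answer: -2 + 5*I/4 ≈ -2.0 + 1.25*I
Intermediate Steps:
s(h) = 5*√h
o(j, E) = 5*I/4 (o(j, E) = (5*√(-4))/8 = (5*(2*I))/8 = (10*I)/8 = 5*I/4)
-2 + o(-4, -3)*(-6 + 7) = -2 + (5*I/4)*(-6 + 7) = -2 + (5*I/4)*1 = -2 + 5*I/4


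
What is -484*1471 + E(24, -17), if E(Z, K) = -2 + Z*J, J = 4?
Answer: -711870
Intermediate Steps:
E(Z, K) = -2 + 4*Z (E(Z, K) = -2 + Z*4 = -2 + 4*Z)
-484*1471 + E(24, -17) = -484*1471 + (-2 + 4*24) = -711964 + (-2 + 96) = -711964 + 94 = -711870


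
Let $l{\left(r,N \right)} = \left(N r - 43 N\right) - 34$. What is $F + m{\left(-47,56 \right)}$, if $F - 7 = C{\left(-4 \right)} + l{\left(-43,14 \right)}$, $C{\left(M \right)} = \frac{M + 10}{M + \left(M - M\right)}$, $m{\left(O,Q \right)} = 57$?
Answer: $- \frac{2351}{2} \approx -1175.5$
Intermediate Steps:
$C{\left(M \right)} = \frac{10 + M}{M}$ ($C{\left(M \right)} = \frac{10 + M}{M + 0} = \frac{10 + M}{M}$)
$l{\left(r,N \right)} = -34 - 43 N + N r$ ($l{\left(r,N \right)} = \left(- 43 N + N r\right) - 34 = -34 - 43 N + N r$)
$F = - \frac{2465}{2}$ ($F = 7 + \left(\frac{10 - 4}{-4} - 1238\right) = 7 - \frac{2479}{2} = - \frac{2465}{2} \approx -1232.5$)
$F + m{\left(-47,56 \right)} = - \frac{2465}{2} + 57 = - \frac{2351}{2}$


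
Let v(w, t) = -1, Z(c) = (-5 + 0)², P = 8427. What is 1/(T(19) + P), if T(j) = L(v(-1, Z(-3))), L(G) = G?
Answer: 1/8426 ≈ 0.00011868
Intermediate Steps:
Z(c) = 25 (Z(c) = (-5)² = 25)
T(j) = -1
1/(T(19) + P) = 1/(-1 + 8427) = 1/8426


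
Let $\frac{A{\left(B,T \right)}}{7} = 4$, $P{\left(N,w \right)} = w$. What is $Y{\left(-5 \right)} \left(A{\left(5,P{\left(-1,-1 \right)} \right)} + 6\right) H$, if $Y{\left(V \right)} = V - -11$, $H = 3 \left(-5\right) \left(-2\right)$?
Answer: $6120$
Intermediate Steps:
$H = 30$ ($H = \left(-15\right) \left(-2\right) = 30$)
$A{\left(B,T \right)} = 28$ ($A{\left(B,T \right)} = 7 \cdot 4 = 28$)
$Y{\left(V \right)} = 11 + V$ ($Y{\left(V \right)} = V + 11 = 11 + V$)
$Y{\left(-5 \right)} \left(A{\left(5,P{\left(-1,-1 \right)} \right)} + 6\right) H = \left(11 - 5\right) \left(28 + 6\right) 30 = 6 \cdot 34 \cdot 30 = 6 \cdot 1020 = 6120$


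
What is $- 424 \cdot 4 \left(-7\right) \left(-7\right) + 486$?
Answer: $-82618$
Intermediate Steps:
$- 424 \cdot 4 \left(-7\right) \left(-7\right) + 486 = - 424 \left(\left(-28\right) \left(-7\right)\right) + 486 = \left(-424\right) 196 + 486 = -83104 + 486 = -82618$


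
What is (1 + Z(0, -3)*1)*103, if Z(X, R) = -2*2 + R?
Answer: -618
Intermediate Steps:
Z(X, R) = -4 + R
(1 + Z(0, -3)*1)*103 = (1 + (-4 - 3)*1)*103 = (1 - 7*1)*103 = (1 - 7)*103 = -6*103 = -618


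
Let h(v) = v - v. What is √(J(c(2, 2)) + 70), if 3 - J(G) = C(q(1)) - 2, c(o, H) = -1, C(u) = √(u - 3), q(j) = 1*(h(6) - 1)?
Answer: √(75 - 2*I) ≈ 8.661 - 0.1155*I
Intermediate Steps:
h(v) = 0
q(j) = -1 (q(j) = 1*(0 - 1) = 1*(-1) = -1)
C(u) = √(-3 + u)
J(G) = 5 - 2*I (J(G) = 3 - (√(-3 - 1) - 2) = 3 - (√(-4) - 2) = 3 - (2*I - 2) = 3 - (-2 + 2*I) = 3 + (2 - 2*I) = 5 - 2*I)
√(J(c(2, 2)) + 70) = √((5 - 2*I) + 70) = √(75 - 2*I)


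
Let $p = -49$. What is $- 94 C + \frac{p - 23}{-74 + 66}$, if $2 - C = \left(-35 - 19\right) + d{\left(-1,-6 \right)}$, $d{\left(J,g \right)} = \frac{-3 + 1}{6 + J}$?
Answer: $- \frac{26463}{5} \approx -5292.6$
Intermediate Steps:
$d{\left(J,g \right)} = - \frac{2}{6 + J}$
$C = \frac{282}{5}$ ($C = 2 - \left(\left(-35 - 19\right) - \frac{2}{6 - 1}\right) = 2 - \left(-54 - \frac{2}{5}\right) = 2 - - \frac{272}{5} = 2 + \frac{272}{5} = \frac{282}{5} \approx 56.4$)
$- 94 C + \frac{p - 23}{-74 + 66} = \left(-94\right) \frac{282}{5} + \frac{-49 - 23}{-74 + 66} = - \frac{26508}{5} - \frac{72}{-8} = - \frac{26508}{5} - -9 = - \frac{26508}{5} + 9 = - \frac{26463}{5}$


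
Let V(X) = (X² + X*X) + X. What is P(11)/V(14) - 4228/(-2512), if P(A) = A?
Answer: 218025/127484 ≈ 1.7102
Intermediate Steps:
V(X) = X + 2*X² (V(X) = (X² + X²) + X = 2*X² + X = X + 2*X²)
P(11)/V(14) - 4228/(-2512) = 11/((14*(1 + 2*14))) - 4228/(-2512) = 11/((14*(1 + 28))) - 4228*(-1/2512) = 11/((14*29)) + 1057/628 = 11/406 + 1057/628 = 218025/127484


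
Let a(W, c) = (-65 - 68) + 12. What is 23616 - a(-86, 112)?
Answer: 23737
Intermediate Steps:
a(W, c) = -121 (a(W, c) = -133 + 12 = -121)
23616 - a(-86, 112) = 23616 - 1*(-121) = 23616 + 121 = 23737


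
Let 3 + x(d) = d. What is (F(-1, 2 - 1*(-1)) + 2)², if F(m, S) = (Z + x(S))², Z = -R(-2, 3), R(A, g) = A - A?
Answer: 4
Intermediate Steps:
R(A, g) = 0
x(d) = -3 + d
Z = 0 (Z = -1*0 = 0)
F(m, S) = (-3 + S)² (F(m, S) = (0 + (-3 + S))² = (-3 + S)²)
(F(-1, 2 - 1*(-1)) + 2)² = ((-3 + (2 - 1*(-1)))² + 2)² = ((-3 + (2 + 1))² + 2)² = ((-3 + 3)² + 2)² = (0² + 2)² = (0 + 2)² = 2² = 4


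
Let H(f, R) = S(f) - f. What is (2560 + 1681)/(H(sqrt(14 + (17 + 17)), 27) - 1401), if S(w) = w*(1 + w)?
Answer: -4241/1353 ≈ -3.1345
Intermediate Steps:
H(f, R) = -f + f*(1 + f) (H(f, R) = f*(1 + f) - f = -f + f*(1 + f))
(2560 + 1681)/(H(sqrt(14 + (17 + 17)), 27) - 1401) = (2560 + 1681)/((sqrt(14 + (17 + 17)))**2 - 1401) = 4241/((sqrt(14 + 34))**2 - 1401) = 4241/((sqrt(48))**2 - 1401) = 4241/((4*sqrt(3))**2 - 1401) = 4241/(48 - 1401) = 4241/(-1353) = 4241*(-1/1353) = -4241/1353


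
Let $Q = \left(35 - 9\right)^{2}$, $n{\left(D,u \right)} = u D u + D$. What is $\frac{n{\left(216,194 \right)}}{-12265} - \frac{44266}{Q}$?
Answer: $- \frac{3019263341}{4145570} \approx -728.31$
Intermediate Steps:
$n{\left(D,u \right)} = D + D u^{2}$ ($n{\left(D,u \right)} = D u u + D = D u^{2} + D = D + D u^{2}$)
$Q = 676$ ($Q = 26^{2} = 676$)
$\frac{n{\left(216,194 \right)}}{-12265} - \frac{44266}{Q} = \frac{216 \left(1 + 194^{2}\right)}{-12265} - \frac{44266}{676} = 216 \left(1 + 37636\right) \left(- \frac{1}{12265}\right) - \frac{22133}{338} = 216 \cdot 37637 \left(- \frac{1}{12265}\right) - \frac{22133}{338} = 8129592 \left(- \frac{1}{12265}\right) - \frac{22133}{338} = - \frac{8129592}{12265} - \frac{22133}{338} = - \frac{3019263341}{4145570}$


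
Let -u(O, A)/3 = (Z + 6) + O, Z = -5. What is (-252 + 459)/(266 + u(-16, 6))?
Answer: 207/311 ≈ 0.66560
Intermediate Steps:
u(O, A) = -3 - 3*O (u(O, A) = -3*((-5 + 6) + O) = -3*(1 + O) = -3 - 3*O)
(-252 + 459)/(266 + u(-16, 6)) = (-252 + 459)/(266 + (-3 - 3*(-16))) = 207/(266 + (-3 + 48)) = 207/(266 + 45) = 207/311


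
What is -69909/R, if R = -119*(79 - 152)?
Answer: -9987/1241 ≈ -8.0475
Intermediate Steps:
R = 8687 (R = -119*(-73) = 8687)
-69909/R = -69909/8687 = -69909*1/8687 = -9987/1241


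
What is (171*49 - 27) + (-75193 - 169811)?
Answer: -236652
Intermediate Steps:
(171*49 - 27) + (-75193 - 169811) = (8379 - 27) - 245004 = 8352 - 245004 = -236652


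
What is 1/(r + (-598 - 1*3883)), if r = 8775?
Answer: 1/4294 ≈ 0.00023288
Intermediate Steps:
1/(r + (-598 - 1*3883)) = 1/(8775 + (-598 - 1*3883)) = 1/(8775 + (-598 - 3883)) = 1/(8775 - 4481) = 1/4294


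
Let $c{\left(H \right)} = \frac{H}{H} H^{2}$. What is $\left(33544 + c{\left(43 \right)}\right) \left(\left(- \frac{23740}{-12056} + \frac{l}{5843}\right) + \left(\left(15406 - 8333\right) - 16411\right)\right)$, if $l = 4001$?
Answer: $- \frac{5818712967214801}{17610802} \approx -3.3041 \cdot 10^{8}$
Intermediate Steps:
$c{\left(H \right)} = H^{2}$ ($c{\left(H \right)} = 1 H^{2} = H^{2}$)
$\left(33544 + c{\left(43 \right)}\right) \left(\left(- \frac{23740}{-12056} + \frac{l}{5843}\right) + \left(\left(15406 - 8333\right) - 16411\right)\right) = \left(33544 + 43^{2}\right) \left(\left(- \frac{23740}{-12056} + \frac{4001}{5843}\right) + \left(\left(15406 - 8333\right) - 16411\right)\right) = \left(33544 + 1849\right) \left(\left(\left(-23740\right) \left(- \frac{1}{12056}\right) + 4001 \cdot \frac{1}{5843}\right) + \left(7073 - 16411\right)\right) = 35393 \left(\left(\frac{5935}{3014} + \frac{4001}{5843}\right) - 9338\right) = 35393 \left(\frac{46737219}{17610802} - 9338\right) = 35393 \left(- \frac{164402931857}{17610802}\right) = - \frac{5818712967214801}{17610802}$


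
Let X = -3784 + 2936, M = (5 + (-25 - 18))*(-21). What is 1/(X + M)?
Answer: -1/50 ≈ -0.020000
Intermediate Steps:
M = 798 (M = (5 - 43)*(-21) = -38*(-21) = 798)
X = -848
1/(X + M) = 1/(-848 + 798) = 1/(-50) = -1/50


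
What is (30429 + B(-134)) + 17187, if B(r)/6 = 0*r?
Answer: 47616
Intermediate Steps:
B(r) = 0 (B(r) = 6*(0*r) = 6*0 = 0)
(30429 + B(-134)) + 17187 = (30429 + 0) + 17187 = 30429 + 17187 = 47616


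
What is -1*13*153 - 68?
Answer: -2057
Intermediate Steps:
-1*13*153 - 68 = -13*153 - 68 = -1989 - 68 = -2057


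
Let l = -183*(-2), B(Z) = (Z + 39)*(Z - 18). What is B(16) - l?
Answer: -476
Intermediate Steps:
B(Z) = (-18 + Z)*(39 + Z) (B(Z) = (39 + Z)*(-18 + Z) = (-18 + Z)*(39 + Z))
l = 366
B(16) - l = (-702 + 16² + 21*16) - 1*366 = (-702 + 256 + 336) - 366 = -110 - 366 = -476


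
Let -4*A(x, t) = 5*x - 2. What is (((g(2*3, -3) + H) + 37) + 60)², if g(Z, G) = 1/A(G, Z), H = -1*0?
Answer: 2732409/289 ≈ 9454.7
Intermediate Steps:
A(x, t) = ½ - 5*x/4 (A(x, t) = -(5*x - 2)/4 = -(-2 + 5*x)/4 = ½ - 5*x/4)
H = 0
g(Z, G) = 1/(½ - 5*G/4)
(((g(2*3, -3) + H) + 37) + 60)² = (((-4/(-2 + 5*(-3)) + 0) + 37) + 60)² = (((-4/(-2 - 15) + 0) + 37) + 60)² = (((-4/(-17) + 0) + 37) + 60)² = (((-4*(-1/17) + 0) + 37) + 60)² = (((4/17 + 0) + 37) + 60)² = ((4/17 + 37) + 60)² = (633/17 + 60)² = (1653/17)² = 2732409/289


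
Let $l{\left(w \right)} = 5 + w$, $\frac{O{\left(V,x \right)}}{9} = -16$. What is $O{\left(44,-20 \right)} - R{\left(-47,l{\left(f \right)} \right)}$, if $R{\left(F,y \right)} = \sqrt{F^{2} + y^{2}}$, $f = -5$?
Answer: $-191$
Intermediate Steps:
$O{\left(V,x \right)} = -144$ ($O{\left(V,x \right)} = 9 \left(-16\right) = -144$)
$O{\left(44,-20 \right)} - R{\left(-47,l{\left(f \right)} \right)} = -144 - \sqrt{\left(-47\right)^{2} + \left(5 - 5\right)^{2}} = -144 - \sqrt{2209 + 0^{2}} = -144 - \sqrt{2209 + 0} = -144 - \sqrt{2209} = -144 - 47 = -191$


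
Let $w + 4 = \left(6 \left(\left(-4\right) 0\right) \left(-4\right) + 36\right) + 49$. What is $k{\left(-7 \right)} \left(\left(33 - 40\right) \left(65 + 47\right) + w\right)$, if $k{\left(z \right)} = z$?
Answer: $4921$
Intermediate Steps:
$w = 81$ ($w = -4 + \left(\left(6 \left(\left(-4\right) 0\right) \left(-4\right) + 36\right) + 49\right) = -4 + \left(\left(6 \cdot 0 \left(-4\right) + 36\right) + 49\right) = -4 + \left(\left(0 \left(-4\right) + 36\right) + 49\right) = -4 + \left(\left(0 + 36\right) + 49\right) = -4 + \left(36 + 49\right) = -4 + 85 = 81$)
$k{\left(-7 \right)} \left(\left(33 - 40\right) \left(65 + 47\right) + w\right) = - 7 \left(\left(33 - 40\right) \left(65 + 47\right) + 81\right) = - 7 \left(\left(-7\right) 112 + 81\right) = - 7 \left(-784 + 81\right) = \left(-7\right) \left(-703\right) = 4921$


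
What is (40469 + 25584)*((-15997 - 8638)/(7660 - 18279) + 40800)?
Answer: 28619432941255/10619 ≈ 2.6951e+9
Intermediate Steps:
(40469 + 25584)*((-15997 - 8638)/(7660 - 18279) + 40800) = 66053*(-24635/(-10619) + 40800) = 66053*(-24635*(-1/10619) + 40800) = 66053*(24635/10619 + 40800) = 66053*(433279835/10619) = 28619432941255/10619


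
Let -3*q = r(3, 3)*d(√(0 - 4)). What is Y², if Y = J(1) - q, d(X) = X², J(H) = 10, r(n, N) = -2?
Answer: 1444/9 ≈ 160.44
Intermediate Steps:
q = -8/3 (q = -(-2)*(√(0 - 4))²/3 = -(-2)*(√(-4))²/3 = -(-2)*(2*I)²/3 = -(-2)*(-4)/3 = -⅓*8 = -8/3 ≈ -2.6667)
Y = 38/3 (Y = 10 - 1*(-8/3) = 10 + 8/3 = 38/3 ≈ 12.667)
Y² = (38/3)² = 1444/9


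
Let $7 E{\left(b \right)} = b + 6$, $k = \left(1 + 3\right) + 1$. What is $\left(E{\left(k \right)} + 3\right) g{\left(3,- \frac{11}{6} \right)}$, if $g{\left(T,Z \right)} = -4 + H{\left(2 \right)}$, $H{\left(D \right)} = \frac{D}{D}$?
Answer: $- \frac{96}{7} \approx -13.714$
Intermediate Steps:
$k = 5$ ($k = 4 + 1 = 5$)
$H{\left(D \right)} = 1$
$E{\left(b \right)} = \frac{6}{7} + \frac{b}{7}$ ($E{\left(b \right)} = \frac{b + 6}{7} = \frac{6 + b}{7} = \frac{6}{7} + \frac{b}{7}$)
$g{\left(T,Z \right)} = -3$ ($g{\left(T,Z \right)} = -4 + 1 = -3$)
$\left(E{\left(k \right)} + 3\right) g{\left(3,- \frac{11}{6} \right)} = \left(\left(\frac{6}{7} + \frac{1}{7} \cdot 5\right) + 3\right) \left(-3\right) = \left(\left(\frac{6}{7} + \frac{5}{7}\right) + 3\right) \left(-3\right) = \left(\frac{11}{7} + 3\right) \left(-3\right) = \frac{32}{7} \left(-3\right) = - \frac{96}{7}$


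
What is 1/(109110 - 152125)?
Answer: -1/43015 ≈ -2.3248e-5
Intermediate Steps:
1/(109110 - 152125) = 1/(-43015) = -1/43015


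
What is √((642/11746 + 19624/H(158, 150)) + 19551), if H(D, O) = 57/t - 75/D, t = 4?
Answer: 4*√856825539011718801/25565169 ≈ 144.83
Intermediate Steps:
H(D, O) = 57/4 - 75/D
√((642/11746 + 19624/H(158, 150)) + 19551) = √((642/11746 + 19624/(57/4 - 75/158)) + 19551) = √((642*(1/11746) + 19624/(57/4 - 75*1/158)) + 19551) = √((321/5873 + 19624/(57/4 - 75/158)) + 19551) = √((321/5873 + 19624/(4353/316)) + 19551) = √((321/5873 + 19624*(316/4353)) + 19551) = √((321/5873 + 6201184/4353) + 19551) = √(36420950945/25565169 + 19551) = √(536245570064/25565169) = 4*√856825539011718801/25565169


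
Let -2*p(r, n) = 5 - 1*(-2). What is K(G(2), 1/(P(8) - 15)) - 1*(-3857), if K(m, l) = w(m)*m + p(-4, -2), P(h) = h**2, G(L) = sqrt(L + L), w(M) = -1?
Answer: 7703/2 ≈ 3851.5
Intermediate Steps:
G(L) = sqrt(2)*sqrt(L) (G(L) = sqrt(2*L) = sqrt(2)*sqrt(L))
p(r, n) = -7/2 (p(r, n) = -(5 - 1*(-2))/2 = -(5 + 2)/2 = -1/2*7 = -7/2)
K(m, l) = -7/2 - m (K(m, l) = -m - 7/2 = -7/2 - m)
K(G(2), 1/(P(8) - 15)) - 1*(-3857) = (-7/2 - sqrt(2)*sqrt(2)) - 1*(-3857) = (-7/2 - 1*2) + 3857 = (-7/2 - 2) + 3857 = -11/2 + 3857 = 7703/2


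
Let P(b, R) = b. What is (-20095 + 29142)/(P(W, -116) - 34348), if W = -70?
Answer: -9047/34418 ≈ -0.26286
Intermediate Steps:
(-20095 + 29142)/(P(W, -116) - 34348) = (-20095 + 29142)/(-70 - 34348) = 9047/(-34418) = 9047*(-1/34418) = -9047/34418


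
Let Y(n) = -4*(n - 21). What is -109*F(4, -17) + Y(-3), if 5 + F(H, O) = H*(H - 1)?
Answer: -667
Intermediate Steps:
Y(n) = 84 - 4*n (Y(n) = -4*(-21 + n) = 84 - 4*n)
F(H, O) = -5 + H*(-1 + H) (F(H, O) = -5 + H*(H - 1) = -5 + H*(-1 + H))
-109*F(4, -17) + Y(-3) = -109*(-5 + 4² - 1*4) + (84 - 4*(-3)) = -109*(-5 + 16 - 4) + (84 + 12) = -109*7 + 96 = -763 + 96 = -667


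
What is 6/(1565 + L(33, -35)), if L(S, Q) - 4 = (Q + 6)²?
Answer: 3/1205 ≈ 0.0024896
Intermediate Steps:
L(S, Q) = 4 + (6 + Q)² (L(S, Q) = 4 + (Q + 6)² = 4 + (6 + Q)²)
6/(1565 + L(33, -35)) = 6/(1565 + (4 + (6 - 35)²)) = 6/(1565 + (4 + (-29)²)) = 6/(1565 + (4 + 841)) = 6/(1565 + 845) = 6/2410 = (1/2410)*6 = 3/1205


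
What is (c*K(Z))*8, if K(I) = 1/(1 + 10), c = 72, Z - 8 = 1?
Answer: 576/11 ≈ 52.364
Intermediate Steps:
Z = 9 (Z = 8 + 1 = 9)
K(I) = 1/11
(c*K(Z))*8 = (72*(1/11))*8 = (72/11)*8 = 576/11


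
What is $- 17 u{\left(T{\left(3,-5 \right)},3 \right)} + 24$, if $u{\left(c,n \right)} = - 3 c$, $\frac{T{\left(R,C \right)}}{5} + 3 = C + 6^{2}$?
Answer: $7164$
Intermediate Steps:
$T{\left(R,C \right)} = 165 + 5 C$ ($T{\left(R,C \right)} = -15 + 5 \left(C + 6^{2}\right) = -15 + 5 \left(C + 36\right) = -15 + 5 \left(36 + C\right) = -15 + \left(180 + 5 C\right) = 165 + 5 C$)
$- 17 u{\left(T{\left(3,-5 \right)},3 \right)} + 24 = - 17 \left(- 3 \left(165 + 5 \left(-5\right)\right)\right) + 24 = - 17 \left(- 3 \left(165 - 25\right)\right) + 24 = - 17 \left(\left(-3\right) 140\right) + 24 = \left(-17\right) \left(-420\right) + 24 = 7140 + 24 = 7164$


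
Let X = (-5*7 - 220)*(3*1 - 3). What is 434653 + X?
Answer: 434653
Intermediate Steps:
X = 0 (X = (-35 - 220)*(3 - 3) = -255*0 = 0)
434653 + X = 434653 + 0 = 434653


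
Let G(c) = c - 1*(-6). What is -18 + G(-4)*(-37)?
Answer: -92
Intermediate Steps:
G(c) = 6 + c (G(c) = c + 6 = 6 + c)
-18 + G(-4)*(-37) = -18 + (6 - 4)*(-37) = -18 + 2*(-37) = -18 - 74 = -92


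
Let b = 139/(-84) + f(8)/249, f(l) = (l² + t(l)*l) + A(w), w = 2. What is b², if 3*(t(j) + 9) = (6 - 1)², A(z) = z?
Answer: 871135225/437479056 ≈ 1.9913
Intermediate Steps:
t(j) = -⅔ (t(j) = -9 + (6 - 1)²/3 = -9 + (⅓)*5² = -9 + (⅓)*25 = -9 + 25/3 = -⅔)
f(l) = 2 + l² - 2*l/3 (f(l) = (l² - 2*l/3) + 2 = 2 + l² - 2*l/3)
b = -29515/20916 (b = 139/(-84) + (2 + 8² - ⅔*8)/249 = 139*(-1/84) + (2 + 64 - 16/3)*(1/249) = -139/84 + (182/3)*(1/249) = -139/84 + 182/747 = -29515/20916 ≈ -1.4111)
b² = (-29515/20916)² = 871135225/437479056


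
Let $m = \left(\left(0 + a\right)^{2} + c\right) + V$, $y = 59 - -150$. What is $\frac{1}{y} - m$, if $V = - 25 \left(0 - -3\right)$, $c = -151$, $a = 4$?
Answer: $\frac{43891}{209} \approx 210.0$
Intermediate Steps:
$y = 209$ ($y = 59 + 150 = 209$)
$V = -75$ ($V = - 25 \left(0 + 3\right) = \left(-25\right) 3 = -75$)
$m = -210$ ($m = \left(\left(0 + 4\right)^{2} - 151\right) - 75 = \left(4^{2} - 151\right) - 75 = \left(16 - 151\right) - 75 = -135 - 75 = -210$)
$\frac{1}{y} - m = \frac{1}{209} - -210 = \frac{1}{209} + 210 = \frac{43891}{209}$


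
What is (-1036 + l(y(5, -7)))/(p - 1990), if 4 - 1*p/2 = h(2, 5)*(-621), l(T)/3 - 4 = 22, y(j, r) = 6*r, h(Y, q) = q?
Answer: -479/2114 ≈ -0.22658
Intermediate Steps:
l(T) = 78 (l(T) = 12 + 3*22 = 12 + 66 = 78)
p = 6218 (p = 8 - 10*(-621) = 8 - 2*(-3105) = 8 + 6210 = 6218)
(-1036 + l(y(5, -7)))/(p - 1990) = (-1036 + 78)/(6218 - 1990) = -958/4228 = -958*1/4228 = -479/2114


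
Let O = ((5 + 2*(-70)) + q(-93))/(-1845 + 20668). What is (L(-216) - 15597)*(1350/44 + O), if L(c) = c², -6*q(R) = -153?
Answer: 28181862846/29579 ≈ 9.5277e+5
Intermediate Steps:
q(R) = 51/2 (q(R) = -⅙*(-153) = 51/2)
O = -219/37646 (O = ((5 + 2*(-70)) + 51/2)/(-1845 + 20668) = ((5 - 140) + 51/2)/18823 = (-135 + 51/2)*(1/18823) = -219/2*1/18823 = -219/37646 ≈ -0.0058174)
(L(-216) - 15597)*(1350/44 + O) = ((-216)² - 15597)*(1350/44 - 219/37646) = (46656 - 15597)*(1350*(1/44) - 219/37646) = 31059*(675/22 - 219/37646) = 31059*(6351558/207053) = 28181862846/29579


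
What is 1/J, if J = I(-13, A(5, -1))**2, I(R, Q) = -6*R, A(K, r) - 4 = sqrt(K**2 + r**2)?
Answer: 1/6084 ≈ 0.00016437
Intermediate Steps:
A(K, r) = 4 + sqrt(K**2 + r**2)
J = 6084 (J = (-6*(-13))**2 = 78**2 = 6084)
1/J = 1/6084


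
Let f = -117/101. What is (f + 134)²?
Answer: 180015889/10201 ≈ 17647.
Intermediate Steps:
f = -117/101 (f = -117*1/101 = -117/101 ≈ -1.1584)
(f + 134)² = (-117/101 + 134)² = (13417/101)² = 180015889/10201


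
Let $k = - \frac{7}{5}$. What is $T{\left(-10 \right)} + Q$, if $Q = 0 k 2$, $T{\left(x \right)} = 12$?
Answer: $12$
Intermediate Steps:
$k = - \frac{7}{5}$ ($k = \left(-7\right) \frac{1}{5} = - \frac{7}{5} \approx -1.4$)
$Q = 0$ ($Q = 0 \left(- \frac{7}{5}\right) 2 = 0 \cdot 2 = 0$)
$T{\left(-10 \right)} + Q = 12 + 0 = 12$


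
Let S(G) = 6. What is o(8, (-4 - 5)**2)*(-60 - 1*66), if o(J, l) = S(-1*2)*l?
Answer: -61236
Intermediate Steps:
o(J, l) = 6*l
o(8, (-4 - 5)**2)*(-60 - 1*66) = (6*(-4 - 5)**2)*(-60 - 1*66) = (6*(-9)**2)*(-60 - 66) = (6*81)*(-126) = 486*(-126) = -61236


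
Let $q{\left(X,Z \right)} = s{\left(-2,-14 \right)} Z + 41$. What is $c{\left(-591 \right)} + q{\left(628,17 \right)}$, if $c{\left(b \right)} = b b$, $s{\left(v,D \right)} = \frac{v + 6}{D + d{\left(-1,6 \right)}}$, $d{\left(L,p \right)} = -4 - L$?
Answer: $349318$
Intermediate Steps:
$s{\left(v,D \right)} = \frac{6 + v}{-3 + D}$ ($s{\left(v,D \right)} = \frac{v + 6}{D - 3} = \frac{6 + v}{D + \left(-4 + 1\right)} = \frac{6 + v}{D - 3} = \frac{6 + v}{-3 + D}$)
$c{\left(b \right)} = b^{2}$
$q{\left(X,Z \right)} = 41 - \frac{4 Z}{17}$ ($q{\left(X,Z \right)} = \frac{6 - 2}{-3 - 14} Z + 41 = \frac{1}{-17} \cdot 4 Z + 41 = \left(- \frac{1}{17}\right) 4 Z + 41 = - \frac{4 Z}{17} + 41 = 41 - \frac{4 Z}{17}$)
$c{\left(-591 \right)} + q{\left(628,17 \right)} = \left(-591\right)^{2} + \left(41 - 4\right) = 349281 + \left(41 - 4\right) = 349281 + 37 = 349318$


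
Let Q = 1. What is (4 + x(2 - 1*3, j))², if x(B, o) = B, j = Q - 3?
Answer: 9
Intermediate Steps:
j = -2 (j = 1 - 3 = -2)
(4 + x(2 - 1*3, j))² = (4 + (2 - 1*3))² = (4 + (2 - 3))² = (4 - 1)² = 3² = 9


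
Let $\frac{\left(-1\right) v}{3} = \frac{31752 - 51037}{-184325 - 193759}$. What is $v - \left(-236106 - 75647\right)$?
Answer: $\frac{5612798257}{18004} \approx 3.1175 \cdot 10^{5}$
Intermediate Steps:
$v = - \frac{2755}{18004}$ ($v = - 3 \frac{31752 - 51037}{-184325 - 193759} = - 3 \left(- \frac{19285}{-378084}\right) = - 3 \left(\left(-19285\right) \left(- \frac{1}{378084}\right)\right) = \left(-3\right) \frac{2755}{54012} = - \frac{2755}{18004} \approx -0.15302$)
$v - \left(-236106 - 75647\right) = - \frac{2755}{18004} - \left(-236106 - 75647\right) = - \frac{2755}{18004} - -311753 = - \frac{2755}{18004} + 311753 = \frac{5612798257}{18004}$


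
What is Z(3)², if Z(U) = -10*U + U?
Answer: 729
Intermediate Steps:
Z(U) = -9*U
Z(3)² = (-9*3)² = (-27)² = 729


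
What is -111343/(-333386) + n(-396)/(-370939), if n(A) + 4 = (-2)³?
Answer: 41305461709/123665869454 ≈ 0.33401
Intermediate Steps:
n(A) = -12 (n(A) = -4 + (-2)³ = -4 - 8 = -12)
-111343/(-333386) + n(-396)/(-370939) = -111343/(-333386) - 12/(-370939) = -111343*(-1/333386) - 12*(-1/370939) = 111343/333386 + 12/370939 = 41305461709/123665869454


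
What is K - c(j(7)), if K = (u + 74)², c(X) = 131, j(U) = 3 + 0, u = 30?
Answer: 10685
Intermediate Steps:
j(U) = 3
K = 10816 (K = (30 + 74)² = 104² = 10816)
K - c(j(7)) = 10816 - 1*131 = 10816 - 131 = 10685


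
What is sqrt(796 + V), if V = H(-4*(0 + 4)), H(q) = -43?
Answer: sqrt(753) ≈ 27.441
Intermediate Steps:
V = -43
sqrt(796 + V) = sqrt(796 - 43) = sqrt(753)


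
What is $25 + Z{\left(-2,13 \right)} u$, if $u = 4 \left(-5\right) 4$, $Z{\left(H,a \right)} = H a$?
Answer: $2105$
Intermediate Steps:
$u = -80$ ($u = \left(-20\right) 4 = -80$)
$25 + Z{\left(-2,13 \right)} u = 25 + \left(-2\right) 13 \left(-80\right) = 25 - -2080 = 25 + 2080 = 2105$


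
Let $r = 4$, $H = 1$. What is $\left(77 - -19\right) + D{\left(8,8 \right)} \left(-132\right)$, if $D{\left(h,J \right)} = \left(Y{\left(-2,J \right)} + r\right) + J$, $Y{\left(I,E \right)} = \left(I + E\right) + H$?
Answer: $-2412$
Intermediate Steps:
$Y{\left(I,E \right)} = 1 + E + I$ ($Y{\left(I,E \right)} = \left(I + E\right) + 1 = \left(E + I\right) + 1 = 1 + E + I$)
$D{\left(h,J \right)} = 3 + 2 J$ ($D{\left(h,J \right)} = \left(\left(1 + J - 2\right) + 4\right) + J = \left(\left(-1 + J\right) + 4\right) + J = \left(3 + J\right) + J = 3 + 2 J$)
$\left(77 - -19\right) + D{\left(8,8 \right)} \left(-132\right) = \left(77 - -19\right) + \left(3 + 2 \cdot 8\right) \left(-132\right) = \left(77 + 19\right) + \left(3 + 16\right) \left(-132\right) = 96 + 19 \left(-132\right) = 96 - 2508 = -2412$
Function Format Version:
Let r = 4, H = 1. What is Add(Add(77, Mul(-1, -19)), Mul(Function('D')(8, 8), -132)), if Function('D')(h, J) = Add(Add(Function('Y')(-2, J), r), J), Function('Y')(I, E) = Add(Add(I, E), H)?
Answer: -2412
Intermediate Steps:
Function('Y')(I, E) = Add(1, E, I) (Function('Y')(I, E) = Add(Add(I, E), 1) = Add(Add(E, I), 1) = Add(1, E, I))
Function('D')(h, J) = Add(3, Mul(2, J)) (Function('D')(h, J) = Add(Add(Add(1, J, -2), 4), J) = Add(Add(Add(-1, J), 4), J) = Add(Add(3, J), J) = Add(3, Mul(2, J)))
Add(Add(77, Mul(-1, -19)), Mul(Function('D')(8, 8), -132)) = Add(Add(77, Mul(-1, -19)), Mul(Add(3, Mul(2, 8)), -132)) = Add(Add(77, 19), Mul(Add(3, 16), -132)) = Add(96, Mul(19, -132)) = Add(96, -2508) = -2412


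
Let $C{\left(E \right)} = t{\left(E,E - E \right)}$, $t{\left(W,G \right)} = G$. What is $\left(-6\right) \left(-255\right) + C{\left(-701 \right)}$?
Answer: $1530$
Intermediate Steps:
$C{\left(E \right)} = 0$ ($C{\left(E \right)} = E - E = 0$)
$\left(-6\right) \left(-255\right) + C{\left(-701 \right)} = \left(-6\right) \left(-255\right) + 0 = 1530 + 0 = 1530$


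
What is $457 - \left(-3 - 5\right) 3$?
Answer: $481$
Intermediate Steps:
$457 - \left(-3 - 5\right) 3 = 457 - \left(-8\right) 3 = 457 - -24 = 457 + 24 = 481$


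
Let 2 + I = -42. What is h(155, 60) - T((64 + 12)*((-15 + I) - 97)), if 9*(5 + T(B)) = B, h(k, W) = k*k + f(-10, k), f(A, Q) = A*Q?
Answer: 71392/3 ≈ 23797.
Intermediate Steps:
I = -44 (I = -2 - 42 = -44)
h(k, W) = k**2 - 10*k (h(k, W) = k*k - 10*k = k**2 - 10*k)
T(B) = -5 + B/9
h(155, 60) - T((64 + 12)*((-15 + I) - 97)) = 155*(-10 + 155) - (-5 + ((64 + 12)*((-15 - 44) - 97))/9) = 155*145 - (-5 + (76*(-59 - 97))/9) = 22475 - (-5 + (76*(-156))/9) = 22475 - (-5 + (1/9)*(-11856)) = 22475 - (-5 - 3952/3) = 22475 - 1*(-3967/3) = 22475 + 3967/3 = 71392/3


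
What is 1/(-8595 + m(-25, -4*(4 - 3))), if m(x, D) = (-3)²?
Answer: -1/8586 ≈ -0.00011647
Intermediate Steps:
m(x, D) = 9
1/(-8595 + m(-25, -4*(4 - 3))) = 1/(-8595 + 9) = 1/(-8586) = -1/8586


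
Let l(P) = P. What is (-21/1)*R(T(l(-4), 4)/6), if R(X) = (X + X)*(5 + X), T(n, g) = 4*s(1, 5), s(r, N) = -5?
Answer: 700/3 ≈ 233.33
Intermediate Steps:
T(n, g) = -20 (T(n, g) = 4*(-5) = -20)
R(X) = 2*X*(5 + X) (R(X) = (2*X)*(5 + X) = 2*X*(5 + X))
(-21/1)*R(T(l(-4), 4)/6) = (-21/1)*(2*(-20/6)*(5 - 20/6)) = (-21*1)*(2*(-20*1/6)*(5 - 20*1/6)) = -42*(-10)*(5 - 10/3)/3 = -42*(-10)*5/(3*3) = -21*(-100/9) = 700/3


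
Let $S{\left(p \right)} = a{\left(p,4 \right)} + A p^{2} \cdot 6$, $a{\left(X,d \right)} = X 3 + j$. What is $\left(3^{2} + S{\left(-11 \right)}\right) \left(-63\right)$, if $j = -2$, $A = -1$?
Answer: $47376$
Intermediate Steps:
$a{\left(X,d \right)} = -2 + 3 X$ ($a{\left(X,d \right)} = X 3 - 2 = 3 X - 2 = -2 + 3 X$)
$S{\left(p \right)} = -2 - 6 p^{2} + 3 p$ ($S{\left(p \right)} = \left(-2 + 3 p\right) + - p^{2} \cdot 6 = \left(-2 + 3 p\right) - 6 p^{2} = -2 - 6 p^{2} + 3 p$)
$\left(3^{2} + S{\left(-11 \right)}\right) \left(-63\right) = \left(3^{2} - \left(35 + 726\right)\right) \left(-63\right) = \left(9 - 761\right) \left(-63\right) = \left(-752\right) \left(-63\right) = 47376$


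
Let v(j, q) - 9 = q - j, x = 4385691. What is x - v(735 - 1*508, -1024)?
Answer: 4386933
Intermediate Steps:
v(j, q) = 9 + q - j (v(j, q) = 9 + (q - j) = 9 + q - j)
x - v(735 - 1*508, -1024) = 4385691 - (9 - 1024 - (735 - 1*508)) = 4385691 - (9 - 1024 - (735 - 508)) = 4385691 - (9 - 1024 - 1*227) = 4385691 - (9 - 1024 - 227) = 4385691 - 1*(-1242) = 4385691 + 1242 = 4386933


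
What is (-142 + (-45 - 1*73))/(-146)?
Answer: 130/73 ≈ 1.7808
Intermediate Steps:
(-142 + (-45 - 1*73))/(-146) = -(-142 + (-45 - 73))/146 = -(-142 - 118)/146 = -1/146*(-260) = 130/73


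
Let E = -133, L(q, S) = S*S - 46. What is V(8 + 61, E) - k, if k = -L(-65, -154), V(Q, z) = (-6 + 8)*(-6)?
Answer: 23658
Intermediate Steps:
L(q, S) = -46 + S**2 (L(q, S) = S**2 - 46 = -46 + S**2)
V(Q, z) = -12 (V(Q, z) = 2*(-6) = -12)
k = -23670 (k = -(-46 + (-154)**2) = -(-46 + 23716) = -1*23670 = -23670)
V(8 + 61, E) - k = -12 - 1*(-23670) = -12 + 23670 = 23658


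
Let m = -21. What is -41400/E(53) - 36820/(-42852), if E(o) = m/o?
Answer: 7835552635/74991 ≈ 1.0449e+5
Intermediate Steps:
E(o) = -21/o
-41400/E(53) - 36820/(-42852) = -41400/((-21/53)) - 36820/(-42852) = -41400/((-21*1/53)) - 36820*(-1/42852) = -41400/(-21/53) + 9205/10713 = -41400*(-53/21) + 9205/10713 = 731400/7 + 9205/10713 = 7835552635/74991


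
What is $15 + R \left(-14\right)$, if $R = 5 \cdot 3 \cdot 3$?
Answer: $-615$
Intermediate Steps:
$R = 45$ ($R = 15 \cdot 3 = 45$)
$15 + R \left(-14\right) = 15 + 45 \left(-14\right) = 15 - 630 = -615$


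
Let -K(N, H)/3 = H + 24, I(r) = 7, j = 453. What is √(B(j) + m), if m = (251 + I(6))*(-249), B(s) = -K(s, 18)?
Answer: 6*I*√1781 ≈ 253.21*I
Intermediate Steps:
K(N, H) = -72 - 3*H (K(N, H) = -3*(H + 24) = -3*(24 + H) = -72 - 3*H)
B(s) = 126 (B(s) = -(-72 - 3*18) = -(-72 - 54) = -1*(-126) = 126)
m = -64242 (m = (251 + 7)*(-249) = 258*(-249) = -64242)
√(B(j) + m) = √(126 - 64242) = √(-64116) = 6*I*√1781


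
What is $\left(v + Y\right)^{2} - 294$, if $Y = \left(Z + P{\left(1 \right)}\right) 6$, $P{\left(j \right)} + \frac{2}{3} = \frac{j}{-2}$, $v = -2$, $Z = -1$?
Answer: $-69$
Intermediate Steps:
$P{\left(j \right)} = - \frac{2}{3} - \frac{j}{2}$ ($P{\left(j \right)} = - \frac{2}{3} + \frac{j}{-2} = - \frac{2}{3} + j \left(- \frac{1}{2}\right) = - \frac{2}{3} - \frac{j}{2}$)
$Y = -13$ ($Y = \left(-1 - \frac{7}{6}\right) 6 = \left(- \frac{13}{6}\right) 6 = -13$)
$\left(v + Y\right)^{2} - 294 = \left(-2 - 13\right)^{2} - 294 = \left(-15\right)^{2} - 294 = 225 - 294 = -69$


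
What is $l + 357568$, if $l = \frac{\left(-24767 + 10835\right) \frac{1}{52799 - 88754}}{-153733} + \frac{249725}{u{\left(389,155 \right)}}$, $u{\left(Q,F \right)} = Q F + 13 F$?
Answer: $\frac{2736750120580442759}{7653703480770} \approx 3.5757 \cdot 10^{5}$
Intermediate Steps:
$u{\left(Q,F \right)} = 13 F + F Q$ ($u{\left(Q,F \right)} = F Q + 13 F = 13 F + F Q$)
$l = \frac{30674368475399}{7653703480770}$ ($l = \frac{\left(-24767 + 10835\right) \frac{1}{52799 - 88754}}{-153733} + \frac{249725}{155 \left(13 + 389\right)} = - \frac{13932}{-35955} \left(- \frac{1}{153733}\right) + \frac{249725}{155 \cdot 402} = \left(-13932\right) \left(- \frac{1}{35955}\right) \left(- \frac{1}{153733}\right) + \frac{249725}{62310} = \frac{1548}{3995} \left(- \frac{1}{153733}\right) + 249725 \cdot \frac{1}{62310} = - \frac{1548}{614163335} + \frac{49945}{12462} = \frac{30674368475399}{7653703480770} \approx 4.0078$)
$l + 357568 = \frac{30674368475399}{7653703480770} + 357568 = \frac{2736750120580442759}{7653703480770}$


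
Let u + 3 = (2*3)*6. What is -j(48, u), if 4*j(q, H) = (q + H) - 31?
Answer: -25/2 ≈ -12.500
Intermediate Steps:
u = 33 (u = -3 + (2*3)*6 = -3 + 6*6 = -3 + 36 = 33)
j(q, H) = -31/4 + H/4 + q/4 (j(q, H) = ((q + H) - 31)/4 = ((H + q) - 31)/4 = (-31 + H + q)/4 = -31/4 + H/4 + q/4)
-j(48, u) = -(-31/4 + (¼)*33 + (¼)*48) = -(-31/4 + 33/4 + 12) = -1*25/2 = -25/2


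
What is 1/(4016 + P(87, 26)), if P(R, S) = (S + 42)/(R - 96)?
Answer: 9/36076 ≈ 0.00024947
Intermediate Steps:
P(R, S) = (42 + S)/(-96 + R)
1/(4016 + P(87, 26)) = 1/(4016 + (42 + 26)/(-96 + 87)) = 1/(4016 + 68/(-9)) = 1/(4016 - ⅑*68) = 1/(4016 - 68/9) = 1/(36076/9) = 9/36076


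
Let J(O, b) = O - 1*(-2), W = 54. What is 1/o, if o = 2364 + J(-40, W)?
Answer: 1/2326 ≈ 0.00042992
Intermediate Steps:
J(O, b) = 2 + O (J(O, b) = O + 2 = 2 + O)
o = 2326 (o = 2364 + (2 - 40) = 2364 - 38 = 2326)
1/o = 1/2326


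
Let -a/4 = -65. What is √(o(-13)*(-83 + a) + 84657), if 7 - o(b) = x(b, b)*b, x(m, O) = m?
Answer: √55983 ≈ 236.61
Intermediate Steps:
a = 260 (a = -4*(-65) = 260)
o(b) = 7 - b² (o(b) = 7 - b*b = 7 - b²)
√(o(-13)*(-83 + a) + 84657) = √((7 - 1*(-13)²)*(-83 + 260) + 84657) = √((7 - 1*169)*177 + 84657) = √((7 - 169)*177 + 84657) = √(-162*177 + 84657) = √(-28674 + 84657) = √55983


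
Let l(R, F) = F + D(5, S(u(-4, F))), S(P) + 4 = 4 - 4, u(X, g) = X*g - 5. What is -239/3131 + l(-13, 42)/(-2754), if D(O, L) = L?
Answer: -388592/4311387 ≈ -0.090132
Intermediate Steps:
u(X, g) = -5 + X*g
S(P) = -4 (S(P) = -4 + (4 - 4) = -4 + 0 = -4)
l(R, F) = -4 + F (l(R, F) = F - 4 = -4 + F)
-239/3131 + l(-13, 42)/(-2754) = -239/3131 + (-4 + 42)/(-2754) = -239*1/3131 + 38*(-1/2754) = -239/3131 - 19/1377 = -388592/4311387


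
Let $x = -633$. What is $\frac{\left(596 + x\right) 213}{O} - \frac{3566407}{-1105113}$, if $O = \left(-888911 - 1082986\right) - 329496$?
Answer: $\frac{2738804500168}{847766440803} \approx 3.2306$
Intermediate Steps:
$O = -2301393$ ($O = -1971897 - 329496 = -2301393$)
$\frac{\left(596 + x\right) 213}{O} - \frac{3566407}{-1105113} = \frac{\left(596 - 633\right) 213}{-2301393} - \frac{3566407}{-1105113} = \left(-37\right) 213 \left(- \frac{1}{2301393}\right) - - \frac{3566407}{1105113} = \left(-7881\right) \left(- \frac{1}{2301393}\right) + \frac{3566407}{1105113} = \frac{2627}{767131} + \frac{3566407}{1105113} = \frac{2738804500168}{847766440803}$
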